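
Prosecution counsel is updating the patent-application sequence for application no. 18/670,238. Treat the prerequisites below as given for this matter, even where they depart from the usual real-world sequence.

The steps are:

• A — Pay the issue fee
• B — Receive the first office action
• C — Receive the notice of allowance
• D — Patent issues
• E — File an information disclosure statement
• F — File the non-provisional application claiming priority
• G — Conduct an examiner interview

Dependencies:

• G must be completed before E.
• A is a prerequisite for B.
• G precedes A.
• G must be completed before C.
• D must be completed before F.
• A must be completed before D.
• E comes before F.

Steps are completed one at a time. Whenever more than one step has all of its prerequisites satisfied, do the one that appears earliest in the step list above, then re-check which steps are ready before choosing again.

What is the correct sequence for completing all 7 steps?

G has no prerequisites → G first.
Now A, C and E have their prerequisites met. A is listed earlier, so A next.
Now B, C, D and E have their prerequisites met. B is listed earlier, so B next.
Ready: C, D and E. C is listed earlier → C.
Ready: D and E. D is listed earlier → D.
E needed G, now all done → E.
That leaves F as the only ready step → F.

G → A → B → C → D → E → F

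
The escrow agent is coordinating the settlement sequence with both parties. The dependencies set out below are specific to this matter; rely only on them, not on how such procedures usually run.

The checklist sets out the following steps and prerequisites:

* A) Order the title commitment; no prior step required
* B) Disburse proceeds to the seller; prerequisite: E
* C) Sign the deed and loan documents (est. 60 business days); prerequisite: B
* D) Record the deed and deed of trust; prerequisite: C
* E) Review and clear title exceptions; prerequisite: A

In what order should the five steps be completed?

A, E, B, C, D

Only A has no prerequisites, so it is first.
Next only E has its prerequisites met → E.
Next only B has its prerequisites met → B.
C needed B, now all done → C.
D is the only step now ready → D.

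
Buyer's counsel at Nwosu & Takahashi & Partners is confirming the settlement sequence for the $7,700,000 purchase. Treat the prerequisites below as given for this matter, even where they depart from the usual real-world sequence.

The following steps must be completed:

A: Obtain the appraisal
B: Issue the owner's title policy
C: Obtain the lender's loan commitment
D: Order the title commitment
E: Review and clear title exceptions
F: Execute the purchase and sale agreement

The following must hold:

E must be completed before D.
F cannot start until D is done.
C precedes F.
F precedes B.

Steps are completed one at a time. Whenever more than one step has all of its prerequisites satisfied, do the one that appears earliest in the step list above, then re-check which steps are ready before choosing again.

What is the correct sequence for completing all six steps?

A, C and E have no prerequisites; A is listed earlier, so A is first.
C and E are both available; C is listed earlier → C.
That leaves E as the only ready step → E.
That leaves D as the only ready step → D.
Next only F has its prerequisites met → F.
That leaves B as the only ready step → B.

A → C → E → D → F → B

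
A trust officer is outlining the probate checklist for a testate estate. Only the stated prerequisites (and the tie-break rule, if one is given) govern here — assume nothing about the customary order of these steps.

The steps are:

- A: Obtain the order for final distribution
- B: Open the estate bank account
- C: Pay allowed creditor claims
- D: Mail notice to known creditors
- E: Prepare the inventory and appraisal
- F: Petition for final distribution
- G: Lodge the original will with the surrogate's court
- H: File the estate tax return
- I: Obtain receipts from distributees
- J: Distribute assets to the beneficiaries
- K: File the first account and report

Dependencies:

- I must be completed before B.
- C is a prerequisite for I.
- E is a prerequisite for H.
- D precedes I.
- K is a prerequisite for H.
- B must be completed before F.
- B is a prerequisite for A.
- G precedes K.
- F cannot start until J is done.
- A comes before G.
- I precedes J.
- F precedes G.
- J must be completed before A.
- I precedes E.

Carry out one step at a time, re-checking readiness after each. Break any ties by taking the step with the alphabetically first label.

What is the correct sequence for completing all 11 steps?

C → D → I → B → E → J → A → F → G → K → H

C and D have no prerequisites; C has the earlier label, so C is first.
Next only D has its prerequisites met → D.
I needed C and D, now all done → I.
Ready: B, E and J. B has the earlier label → B.
Now E and J have their prerequisites met. E has the earlier label, so E next.
J is the only step now ready → J.
A and F are both available; A has the earlier label → A.
F is the only step now ready → F.
G needed A and F, now all done → G.
Next only K has its prerequisites met → K.
H needed E and K, now all done → H.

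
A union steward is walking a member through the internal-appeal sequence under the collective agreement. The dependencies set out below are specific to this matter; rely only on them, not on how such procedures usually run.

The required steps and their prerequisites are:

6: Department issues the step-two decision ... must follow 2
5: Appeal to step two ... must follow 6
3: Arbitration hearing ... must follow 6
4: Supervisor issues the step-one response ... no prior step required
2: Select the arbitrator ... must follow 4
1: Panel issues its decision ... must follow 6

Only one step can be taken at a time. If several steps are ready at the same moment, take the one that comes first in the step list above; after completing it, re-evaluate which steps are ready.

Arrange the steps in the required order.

4 has no prerequisites → 4 first.
2 is the only step now ready → 2.
Next only 6 has its prerequisites met → 6.
5, 3 and 1 are all available; 5 is listed earlier → 5.
3 and 1 are both available; 3 is listed earlier → 3.
1 needed 6, now all done → 1.

4 → 2 → 6 → 5 → 3 → 1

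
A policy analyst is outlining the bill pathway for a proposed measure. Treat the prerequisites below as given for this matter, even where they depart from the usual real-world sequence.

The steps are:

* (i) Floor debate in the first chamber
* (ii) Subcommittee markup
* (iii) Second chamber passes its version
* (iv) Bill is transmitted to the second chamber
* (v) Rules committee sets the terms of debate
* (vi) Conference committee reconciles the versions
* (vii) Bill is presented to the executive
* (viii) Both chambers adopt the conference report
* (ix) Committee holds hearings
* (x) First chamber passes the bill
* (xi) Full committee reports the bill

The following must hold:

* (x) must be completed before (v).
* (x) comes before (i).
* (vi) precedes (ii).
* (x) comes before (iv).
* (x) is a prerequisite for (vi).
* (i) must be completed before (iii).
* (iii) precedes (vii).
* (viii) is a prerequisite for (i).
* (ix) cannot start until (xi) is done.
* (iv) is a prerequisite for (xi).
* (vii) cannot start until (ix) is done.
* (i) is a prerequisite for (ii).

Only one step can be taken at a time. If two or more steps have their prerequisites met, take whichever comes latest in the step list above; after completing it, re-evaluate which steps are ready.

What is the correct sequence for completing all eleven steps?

(x), (viii), (vi), (v), (iv), (xi), (ix), (i), (iii), (vii), (ii)

Nothing is required for (x) and (viii). (x) is listed later → (x) first.
(viii), (vi), (v) and (iv) are all available; (viii) is listed later → (viii).
(i) now also ready, so the ready set is {(vi), (v), (iv), (i)}; (vi) is listed later → (vi).
Now (v), (iv) and (i) have their prerequisites met. (v) is listed later, so (v) next.
Now (iv) and (i) have their prerequisites met. (iv) is listed later, so (iv) next.
(xi) now also ready, so the ready set is {(xi), (i)}; (xi) is listed later → (xi).
(ix) and (i) are both available; (ix) is listed later → (ix).
That leaves (i) as the only ready step → (i).
Ready: (iii) and (ii). (iii) is listed later → (iii).
(vii) now also ready, so the ready set is {(vii), (ii)}; (vii) is listed later → (vii).
That leaves (ii) as the only ready step → (ii).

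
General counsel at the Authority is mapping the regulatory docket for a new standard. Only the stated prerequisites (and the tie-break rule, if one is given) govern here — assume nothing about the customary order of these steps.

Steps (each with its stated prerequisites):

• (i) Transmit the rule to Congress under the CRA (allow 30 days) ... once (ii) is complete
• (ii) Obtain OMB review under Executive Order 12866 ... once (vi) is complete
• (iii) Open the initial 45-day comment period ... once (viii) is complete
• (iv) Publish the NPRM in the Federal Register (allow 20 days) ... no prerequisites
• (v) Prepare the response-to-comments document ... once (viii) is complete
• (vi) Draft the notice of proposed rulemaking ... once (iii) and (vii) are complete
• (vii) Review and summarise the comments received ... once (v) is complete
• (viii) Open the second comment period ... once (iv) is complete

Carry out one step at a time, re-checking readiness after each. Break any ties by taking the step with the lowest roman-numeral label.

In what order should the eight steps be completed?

(iv) → (viii) → (iii) → (v) → (vii) → (vi) → (ii) → (i)

(iv) has no prerequisites → (iv) first.
(viii) needed (iv), now all done → (viii).
Now (iii) and (v) have their prerequisites met. (iii) has the earlier label, so (iii) next.
(v) is the only step now ready → (v).
(vii) needed (v), now all done → (vii).
(vi) needed (iii) and (vii), now all done → (vi).
(ii) needed (vi), now all done → (ii).
(i) needed (ii), now all done → (i).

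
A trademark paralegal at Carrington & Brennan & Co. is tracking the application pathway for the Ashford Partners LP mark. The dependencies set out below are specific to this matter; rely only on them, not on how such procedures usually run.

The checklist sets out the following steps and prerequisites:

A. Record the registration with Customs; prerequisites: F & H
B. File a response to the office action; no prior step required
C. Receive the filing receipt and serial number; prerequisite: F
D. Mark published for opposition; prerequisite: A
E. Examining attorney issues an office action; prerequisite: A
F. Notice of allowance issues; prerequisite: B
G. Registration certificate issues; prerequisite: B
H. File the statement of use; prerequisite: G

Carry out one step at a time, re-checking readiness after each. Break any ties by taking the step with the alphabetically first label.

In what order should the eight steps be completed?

B is the only step with nothing outstanding, so it goes first.
Ready: F and G. F has the earlier label → F.
C now also ready, so the ready set is {C, G}; C has the earlier label → C.
G needed B, now all done → G.
H needed G, now all done → H.
A is the only step now ready → A.
Now D and E have their prerequisites met. D has the earlier label, so D next.
E needed A, now all done → E.

B, F, C, G, H, A, D, E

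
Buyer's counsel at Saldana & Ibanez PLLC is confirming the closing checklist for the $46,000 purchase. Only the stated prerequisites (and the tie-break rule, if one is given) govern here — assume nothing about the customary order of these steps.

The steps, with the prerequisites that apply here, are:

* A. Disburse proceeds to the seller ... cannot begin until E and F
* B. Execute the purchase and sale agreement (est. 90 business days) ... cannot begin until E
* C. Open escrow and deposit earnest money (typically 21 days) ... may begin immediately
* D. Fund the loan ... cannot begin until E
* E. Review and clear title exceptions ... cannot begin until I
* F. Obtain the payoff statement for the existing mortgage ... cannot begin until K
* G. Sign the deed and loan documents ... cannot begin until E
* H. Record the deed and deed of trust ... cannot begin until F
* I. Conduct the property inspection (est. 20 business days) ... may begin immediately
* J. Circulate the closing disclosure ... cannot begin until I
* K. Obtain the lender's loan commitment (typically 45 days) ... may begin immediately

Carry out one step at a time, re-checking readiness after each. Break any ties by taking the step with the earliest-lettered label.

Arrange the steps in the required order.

Nothing is required for C, I and K. C has the earlier label → C first.
Now I and K have their prerequisites met. I has the earlier label, so I next.
Ready: E, J and K. E has the earlier label → E.
Now B, D, G, J and K have their prerequisites met. B has the earlier label, so B next.
D, G, J and K are all available; D has the earlier label → D.
Ready: G, J and K. G has the earlier label → G.
Ready: J and K. J has the earlier label → J.
That leaves K as the only ready step → K.
Next only F has its prerequisites met → F.
A and H are both available; A has the earlier label → A.
H needed F, now all done → H.

C I E B D G J K F A H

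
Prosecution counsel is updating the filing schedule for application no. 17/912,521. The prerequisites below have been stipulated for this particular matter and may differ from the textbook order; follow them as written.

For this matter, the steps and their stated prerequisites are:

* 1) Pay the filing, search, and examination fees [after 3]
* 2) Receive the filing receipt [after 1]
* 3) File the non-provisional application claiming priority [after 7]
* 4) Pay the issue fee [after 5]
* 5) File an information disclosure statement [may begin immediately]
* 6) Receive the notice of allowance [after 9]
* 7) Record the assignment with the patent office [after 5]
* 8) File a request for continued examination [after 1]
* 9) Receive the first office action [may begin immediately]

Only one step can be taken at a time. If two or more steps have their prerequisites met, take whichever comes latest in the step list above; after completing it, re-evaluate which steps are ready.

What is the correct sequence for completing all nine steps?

9, 6, 5, 7, 4, 3, 1, 8, 2

9 and 5 have no prerequisites; 9 is listed later, so 9 is first.
6 now also ready, so the ready set is {6, 5}; 6 is listed later → 6.
Next only 5 has its prerequisites met → 5.
7 and 4 are both available; 7 is listed later → 7.
4 and 3 are both available; 4 is listed later → 4.
3 is the only step now ready → 3.
Next only 1 has its prerequisites met → 1.
Ready: 8 and 2. 8 is listed later → 8.
That leaves 2 as the only ready step → 2.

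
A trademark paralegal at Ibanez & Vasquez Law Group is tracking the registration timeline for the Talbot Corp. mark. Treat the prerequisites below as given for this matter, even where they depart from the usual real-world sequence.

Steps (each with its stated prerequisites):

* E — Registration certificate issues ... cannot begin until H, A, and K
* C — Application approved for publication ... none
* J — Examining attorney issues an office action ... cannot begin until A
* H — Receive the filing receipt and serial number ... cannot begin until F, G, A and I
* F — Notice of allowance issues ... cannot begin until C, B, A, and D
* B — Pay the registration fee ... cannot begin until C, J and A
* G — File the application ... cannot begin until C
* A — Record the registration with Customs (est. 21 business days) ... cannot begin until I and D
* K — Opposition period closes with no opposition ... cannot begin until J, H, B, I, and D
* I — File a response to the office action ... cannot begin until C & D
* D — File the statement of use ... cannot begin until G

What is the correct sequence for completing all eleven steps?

C → G → D → I → A → J → B → F → H → K → E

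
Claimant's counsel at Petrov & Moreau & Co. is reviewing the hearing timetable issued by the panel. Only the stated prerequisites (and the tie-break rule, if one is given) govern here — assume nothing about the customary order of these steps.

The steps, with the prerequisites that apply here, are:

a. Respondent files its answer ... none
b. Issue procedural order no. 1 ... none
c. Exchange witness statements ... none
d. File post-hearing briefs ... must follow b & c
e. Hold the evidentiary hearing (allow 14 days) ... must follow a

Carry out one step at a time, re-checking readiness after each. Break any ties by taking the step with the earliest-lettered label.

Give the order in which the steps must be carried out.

Nothing is required for a, b and c. a has the earlier label → a first.
b, c and e are all available; b has the earlier label → b.
Ready: c and e. c has the earlier label → c.
d now also ready, so the ready set is {d, e}; d has the earlier label → d.
e is the only step now ready → e.

a, b, c, d, e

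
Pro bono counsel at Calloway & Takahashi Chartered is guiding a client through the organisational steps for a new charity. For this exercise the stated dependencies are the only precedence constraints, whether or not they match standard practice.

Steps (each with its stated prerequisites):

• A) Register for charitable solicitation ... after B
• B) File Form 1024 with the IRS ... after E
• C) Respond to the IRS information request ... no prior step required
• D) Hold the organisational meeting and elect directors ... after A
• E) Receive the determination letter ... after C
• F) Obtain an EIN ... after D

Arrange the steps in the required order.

Only C has no prerequisites, so it is first.
That leaves E as the only ready step → E.
Next only B has its prerequisites met → B.
A needed B, now all done → A.
D needed A, now all done → D.
F is the only step now ready → F.

C E B A D F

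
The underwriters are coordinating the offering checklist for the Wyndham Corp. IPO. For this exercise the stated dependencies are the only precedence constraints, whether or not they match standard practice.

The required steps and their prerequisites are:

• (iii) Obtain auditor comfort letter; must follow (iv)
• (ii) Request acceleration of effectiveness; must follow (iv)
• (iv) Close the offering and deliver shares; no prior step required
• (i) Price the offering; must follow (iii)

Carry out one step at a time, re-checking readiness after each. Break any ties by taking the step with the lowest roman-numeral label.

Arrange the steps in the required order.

(iv) is the only step with nothing outstanding, so it goes first.
Now (ii) and (iii) have their prerequisites met. (ii) has the earlier label, so (ii) next.
(iii) is the only step now ready → (iii).
(i) is the only step now ready → (i).

(iv) (ii) (iii) (i)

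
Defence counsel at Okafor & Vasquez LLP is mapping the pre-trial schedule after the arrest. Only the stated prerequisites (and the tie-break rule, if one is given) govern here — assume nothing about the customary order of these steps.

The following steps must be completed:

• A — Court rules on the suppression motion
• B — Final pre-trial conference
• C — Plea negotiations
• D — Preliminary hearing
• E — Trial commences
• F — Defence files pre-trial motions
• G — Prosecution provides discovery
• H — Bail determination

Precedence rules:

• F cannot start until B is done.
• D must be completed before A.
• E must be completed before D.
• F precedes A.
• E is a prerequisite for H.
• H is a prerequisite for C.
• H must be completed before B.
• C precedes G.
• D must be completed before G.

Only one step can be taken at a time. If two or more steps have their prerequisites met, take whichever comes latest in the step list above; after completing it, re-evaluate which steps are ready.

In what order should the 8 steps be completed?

E H D C G B F A

E is the only step with nothing outstanding, so it goes first.
Ready: H and D. H is listed later → H.
C and B now also ready, so the ready set is {D, C, B}; D is listed later → D.
Now C and B have their prerequisites met. C is listed later, so C next.
Now G and B have their prerequisites met. G is listed later, so G next.
B needed H, now all done → B.
F needed B, now all done → F.
A needed F and D, now all done → A.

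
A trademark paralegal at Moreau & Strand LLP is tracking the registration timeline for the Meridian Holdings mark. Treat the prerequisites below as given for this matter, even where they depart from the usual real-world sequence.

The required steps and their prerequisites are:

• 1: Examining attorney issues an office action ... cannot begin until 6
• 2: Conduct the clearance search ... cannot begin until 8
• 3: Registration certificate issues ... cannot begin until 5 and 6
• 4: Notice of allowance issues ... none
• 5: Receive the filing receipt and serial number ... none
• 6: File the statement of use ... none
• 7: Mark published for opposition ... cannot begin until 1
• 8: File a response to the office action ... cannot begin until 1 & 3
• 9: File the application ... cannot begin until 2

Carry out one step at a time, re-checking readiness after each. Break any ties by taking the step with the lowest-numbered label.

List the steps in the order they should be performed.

4, 5, 6, 1, 3, 7, 8, 2, 9

Nothing is required for 4, 5 and 6. 4 has the earlier label → 4 first.
Ready: 5 and 6. 5 has the earlier label → 5.
That leaves 6 as the only ready step → 6.
1 and 3 are both available; 1 has the earlier label → 1.
7 now also ready, so the ready set is {3, 7}; 3 has the earlier label → 3.
7 and 8 are both available; 7 has the earlier label → 7.
8 is the only step now ready → 8.
That leaves 2 as the only ready step → 2.
9 needed 2, now all done → 9.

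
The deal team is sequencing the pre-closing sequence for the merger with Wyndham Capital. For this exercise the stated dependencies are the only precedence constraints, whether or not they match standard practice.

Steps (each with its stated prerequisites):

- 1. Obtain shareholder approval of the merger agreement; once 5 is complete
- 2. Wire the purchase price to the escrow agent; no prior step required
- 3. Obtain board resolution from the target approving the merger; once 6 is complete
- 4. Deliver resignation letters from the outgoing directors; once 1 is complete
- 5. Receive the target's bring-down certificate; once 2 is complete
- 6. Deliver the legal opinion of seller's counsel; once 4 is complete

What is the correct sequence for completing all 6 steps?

2 5 1 4 6 3

2 is the only step with nothing outstanding, so it goes first.
Next only 5 has its prerequisites met → 5.
Next only 1 has its prerequisites met → 1.
4 needed 1, now all done → 4.
That leaves 6 as the only ready step → 6.
Next only 3 has its prerequisites met → 3.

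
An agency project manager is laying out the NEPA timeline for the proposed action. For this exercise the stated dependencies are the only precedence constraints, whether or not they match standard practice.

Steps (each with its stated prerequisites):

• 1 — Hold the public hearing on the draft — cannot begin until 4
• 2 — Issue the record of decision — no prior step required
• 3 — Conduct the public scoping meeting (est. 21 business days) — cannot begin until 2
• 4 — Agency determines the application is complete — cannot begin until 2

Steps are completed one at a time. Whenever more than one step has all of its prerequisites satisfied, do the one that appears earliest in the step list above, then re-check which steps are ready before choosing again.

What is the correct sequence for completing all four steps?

2, 3, 4, 1

Only 2 has no prerequisites, so it is first.
Now 3 and 4 have their prerequisites met. 3 is listed earlier, so 3 next.
4 needed 2, now all done → 4.
That leaves 1 as the only ready step → 1.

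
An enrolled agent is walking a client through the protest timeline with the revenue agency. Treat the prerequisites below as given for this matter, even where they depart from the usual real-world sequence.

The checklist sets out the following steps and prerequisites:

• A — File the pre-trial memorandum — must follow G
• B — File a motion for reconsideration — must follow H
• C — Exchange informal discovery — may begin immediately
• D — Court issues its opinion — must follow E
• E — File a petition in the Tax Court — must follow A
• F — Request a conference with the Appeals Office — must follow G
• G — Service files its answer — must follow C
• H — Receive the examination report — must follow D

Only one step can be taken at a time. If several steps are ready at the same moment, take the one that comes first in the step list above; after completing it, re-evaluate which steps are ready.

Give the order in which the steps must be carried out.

C has no prerequisites → C first.
G is the only step now ready → G.
Ready: A and F. A is listed earlier → A.
Now E and F have their prerequisites met. E is listed earlier, so E next.
Now D and F have their prerequisites met. D is listed earlier, so D next.
H now also ready, so the ready set is {F, H}; F is listed earlier → F.
Next only H has its prerequisites met → H.
Next only B has its prerequisites met → B.

C, G, A, E, D, F, H, B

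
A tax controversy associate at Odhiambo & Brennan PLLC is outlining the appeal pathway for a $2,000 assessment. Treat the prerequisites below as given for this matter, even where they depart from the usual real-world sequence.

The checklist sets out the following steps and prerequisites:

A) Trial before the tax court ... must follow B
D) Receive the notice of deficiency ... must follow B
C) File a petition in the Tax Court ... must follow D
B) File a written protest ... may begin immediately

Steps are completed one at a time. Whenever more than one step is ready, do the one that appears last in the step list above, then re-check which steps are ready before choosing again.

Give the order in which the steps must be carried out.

Only B has no prerequisites, so it is first.
D and A are both available; D is listed later → D.
C now also ready, so the ready set is {C, A}; C is listed later → C.
That leaves A as the only ready step → A.

B → D → C → A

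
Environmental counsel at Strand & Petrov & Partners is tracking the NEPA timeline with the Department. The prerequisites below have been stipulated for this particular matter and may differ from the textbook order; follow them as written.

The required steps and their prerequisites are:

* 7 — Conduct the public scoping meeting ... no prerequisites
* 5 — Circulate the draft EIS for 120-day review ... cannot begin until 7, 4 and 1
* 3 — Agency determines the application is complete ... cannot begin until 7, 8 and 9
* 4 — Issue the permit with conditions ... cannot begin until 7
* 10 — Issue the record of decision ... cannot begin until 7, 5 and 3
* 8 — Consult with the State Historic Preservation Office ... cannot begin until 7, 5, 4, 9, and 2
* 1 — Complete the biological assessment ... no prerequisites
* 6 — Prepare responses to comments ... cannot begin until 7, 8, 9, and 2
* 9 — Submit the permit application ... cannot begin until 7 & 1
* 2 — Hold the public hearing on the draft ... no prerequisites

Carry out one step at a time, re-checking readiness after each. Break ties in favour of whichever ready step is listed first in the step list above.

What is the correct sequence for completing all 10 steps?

7, 1 and 2 have no prerequisites; 7 is listed earlier, so 7 is first.
Ready: 4, 1 and 2. 4 is listed earlier → 4.
1 and 2 are both available; 1 is listed earlier → 1.
5, 9 and 2 are all available; 5 is listed earlier → 5.
Now 9 and 2 have their prerequisites met. 9 is listed earlier, so 9 next.
Next only 2 has its prerequisites met → 2.
8 needed 7, 5, 4, 9 and 2, now all done → 8.
3 and 6 are both available; 3 is listed earlier → 3.
10 now also ready, so the ready set is {10, 6}; 10 is listed earlier → 10.
6 needed 7, 8, 9 and 2, now all done → 6.

7, 4, 1, 5, 9, 2, 8, 3, 10, 6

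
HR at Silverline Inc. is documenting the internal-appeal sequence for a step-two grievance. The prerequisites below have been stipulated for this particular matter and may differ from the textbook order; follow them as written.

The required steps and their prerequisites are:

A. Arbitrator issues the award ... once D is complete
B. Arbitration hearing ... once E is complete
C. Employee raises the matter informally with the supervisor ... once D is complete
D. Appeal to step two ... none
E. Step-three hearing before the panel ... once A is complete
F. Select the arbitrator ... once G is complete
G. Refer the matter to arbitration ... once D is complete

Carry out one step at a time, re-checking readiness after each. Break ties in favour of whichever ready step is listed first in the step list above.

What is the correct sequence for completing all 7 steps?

D is the only step with nothing outstanding, so it goes first.
Now A, C and G have their prerequisites met. A is listed earlier, so A next.
Now C, E and G have their prerequisites met. C is listed earlier, so C next.
Now E and G have their prerequisites met. E is listed earlier, so E next.
B and G are both available; B is listed earlier → B.
Next only G has its prerequisites met → G.
Next only F has its prerequisites met → F.

D → A → C → E → B → G → F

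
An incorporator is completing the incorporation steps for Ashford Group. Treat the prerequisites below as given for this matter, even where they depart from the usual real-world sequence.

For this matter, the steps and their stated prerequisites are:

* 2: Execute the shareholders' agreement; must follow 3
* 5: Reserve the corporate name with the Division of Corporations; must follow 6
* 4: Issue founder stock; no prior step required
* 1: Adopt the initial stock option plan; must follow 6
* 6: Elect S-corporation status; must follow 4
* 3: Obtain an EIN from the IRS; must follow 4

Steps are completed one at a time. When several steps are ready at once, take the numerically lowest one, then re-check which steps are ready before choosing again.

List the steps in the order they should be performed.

4, 3, 2, 6, 1, 5

4 is the only step with nothing outstanding, so it goes first.
3 and 6 are both available; 3 has the earlier label → 3.
2 now also ready, so the ready set is {2, 6}; 2 has the earlier label → 2.
6 needed 4, now all done → 6.
Ready: 1 and 5. 1 has the earlier label → 1.
5 needed 6, now all done → 5.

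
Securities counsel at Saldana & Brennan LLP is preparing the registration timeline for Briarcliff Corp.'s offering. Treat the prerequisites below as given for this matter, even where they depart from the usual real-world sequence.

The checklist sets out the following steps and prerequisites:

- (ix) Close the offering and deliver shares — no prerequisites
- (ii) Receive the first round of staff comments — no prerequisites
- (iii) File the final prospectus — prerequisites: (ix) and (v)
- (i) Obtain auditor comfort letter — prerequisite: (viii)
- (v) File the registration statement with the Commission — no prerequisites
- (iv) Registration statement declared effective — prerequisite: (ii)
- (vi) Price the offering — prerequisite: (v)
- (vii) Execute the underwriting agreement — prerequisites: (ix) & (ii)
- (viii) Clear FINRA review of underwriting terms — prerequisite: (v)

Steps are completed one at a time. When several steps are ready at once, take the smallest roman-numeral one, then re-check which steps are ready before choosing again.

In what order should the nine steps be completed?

(ii), (v) and (ix) have no prerequisites; (ii) has the earlier label, so (ii) is first.
(iv) now also ready, so the ready set is {(iv), (v), (ix)}; (iv) has the earlier label → (iv).
(v) and (ix) are both available; (v) has the earlier label → (v).
(vi) and (viii) now also ready, so the ready set is {(vi), (viii), (ix)}; (vi) has the earlier label → (vi).
Ready: (viii) and (ix). (viii) has the earlier label → (viii).
(i) now also ready, so the ready set is {(i), (ix)}; (i) has the earlier label → (i).
Next only (ix) has its prerequisites met → (ix).
Now (iii) and (vii) have their prerequisites met. (iii) has the earlier label, so (iii) next.
(vii) needed (ii) and (ix), now all done → (vii).

(ii), (iv), (v), (vi), (viii), (i), (ix), (iii), (vii)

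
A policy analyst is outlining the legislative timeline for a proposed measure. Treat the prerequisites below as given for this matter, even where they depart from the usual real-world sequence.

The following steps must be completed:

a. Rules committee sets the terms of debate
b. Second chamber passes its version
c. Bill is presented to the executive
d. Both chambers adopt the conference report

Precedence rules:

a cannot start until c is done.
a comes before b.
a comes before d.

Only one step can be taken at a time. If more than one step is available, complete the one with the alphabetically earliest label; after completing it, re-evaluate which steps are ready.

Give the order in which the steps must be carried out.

c has no prerequisites → c first.
a needed c, now all done → a.
b and d are both available; b has the earlier label → b.
d needed a, now all done → d.

c a b d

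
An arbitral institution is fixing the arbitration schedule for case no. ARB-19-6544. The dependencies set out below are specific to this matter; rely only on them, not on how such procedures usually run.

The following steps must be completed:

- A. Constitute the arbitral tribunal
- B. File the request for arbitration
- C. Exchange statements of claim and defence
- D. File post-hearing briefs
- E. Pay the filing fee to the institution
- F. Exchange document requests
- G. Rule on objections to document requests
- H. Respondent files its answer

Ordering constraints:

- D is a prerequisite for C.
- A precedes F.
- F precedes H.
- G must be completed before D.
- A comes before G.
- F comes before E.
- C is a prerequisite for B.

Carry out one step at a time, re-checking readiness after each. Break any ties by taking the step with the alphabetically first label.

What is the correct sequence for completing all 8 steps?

A F E G D C B H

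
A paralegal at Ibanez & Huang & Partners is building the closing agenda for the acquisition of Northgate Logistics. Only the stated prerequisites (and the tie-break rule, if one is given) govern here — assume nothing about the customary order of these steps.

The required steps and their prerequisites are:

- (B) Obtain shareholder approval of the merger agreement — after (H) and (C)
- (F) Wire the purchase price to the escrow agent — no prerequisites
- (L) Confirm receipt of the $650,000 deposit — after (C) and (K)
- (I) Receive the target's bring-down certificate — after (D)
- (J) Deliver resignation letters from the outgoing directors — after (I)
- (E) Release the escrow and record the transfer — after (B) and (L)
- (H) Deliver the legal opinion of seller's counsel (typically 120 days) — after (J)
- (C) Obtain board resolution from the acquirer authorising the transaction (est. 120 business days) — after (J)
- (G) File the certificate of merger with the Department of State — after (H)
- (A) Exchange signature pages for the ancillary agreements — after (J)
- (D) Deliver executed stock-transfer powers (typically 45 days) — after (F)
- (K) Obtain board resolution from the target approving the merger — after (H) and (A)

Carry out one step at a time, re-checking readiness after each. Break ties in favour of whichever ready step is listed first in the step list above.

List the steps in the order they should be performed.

(F) is the only step with nothing outstanding, so it goes first.
Next only (D) has its prerequisites met → (D).
Next only (I) has its prerequisites met → (I).
Next only (J) has its prerequisites met → (J).
(H), (C) and (A) are all available; (H) is listed earlier → (H).
(C), (G) and (A) are all available; (C) is listed earlier → (C).
Ready: (B), (G) and (A). (B) is listed earlier → (B).
(G) and (A) are both available; (G) is listed earlier → (G).
Next only (A) has its prerequisites met → (A).
That leaves (K) as the only ready step → (K).
(L) is the only step now ready → (L).
(E) needed (B) and (L), now all done → (E).

(F) (D) (I) (J) (H) (C) (B) (G) (A) (K) (L) (E)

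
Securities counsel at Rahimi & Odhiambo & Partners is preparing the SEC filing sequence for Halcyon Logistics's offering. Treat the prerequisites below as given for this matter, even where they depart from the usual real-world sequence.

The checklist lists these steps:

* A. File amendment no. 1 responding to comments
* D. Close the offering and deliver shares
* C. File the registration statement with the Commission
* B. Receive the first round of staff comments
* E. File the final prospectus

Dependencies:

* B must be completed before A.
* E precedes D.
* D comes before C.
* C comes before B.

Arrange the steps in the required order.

E is the only step with nothing outstanding, so it goes first.
D is the only step now ready → D.
C needed D, now all done → C.
B needed C, now all done → B.
A needed B, now all done → A.

E, D, C, B, A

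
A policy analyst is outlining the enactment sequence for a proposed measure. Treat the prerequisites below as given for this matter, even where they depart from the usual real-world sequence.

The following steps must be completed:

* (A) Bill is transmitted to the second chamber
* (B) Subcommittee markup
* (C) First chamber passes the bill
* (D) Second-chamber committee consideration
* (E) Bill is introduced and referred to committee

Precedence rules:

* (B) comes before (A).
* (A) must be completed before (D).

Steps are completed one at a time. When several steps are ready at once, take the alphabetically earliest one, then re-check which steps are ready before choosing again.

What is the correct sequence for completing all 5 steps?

(B) → (A) → (C) → (D) → (E)

Nothing is required for (B), (C) and (E). (B) has the earlier label → (B) first.
Now (A), (C) and (E) have their prerequisites met. (A) has the earlier label, so (A) next.
Now (C), (D) and (E) have their prerequisites met. (C) has the earlier label, so (C) next.
Now (D) and (E) have their prerequisites met. (D) has the earlier label, so (D) next.
That leaves (E) as the only ready step → (E).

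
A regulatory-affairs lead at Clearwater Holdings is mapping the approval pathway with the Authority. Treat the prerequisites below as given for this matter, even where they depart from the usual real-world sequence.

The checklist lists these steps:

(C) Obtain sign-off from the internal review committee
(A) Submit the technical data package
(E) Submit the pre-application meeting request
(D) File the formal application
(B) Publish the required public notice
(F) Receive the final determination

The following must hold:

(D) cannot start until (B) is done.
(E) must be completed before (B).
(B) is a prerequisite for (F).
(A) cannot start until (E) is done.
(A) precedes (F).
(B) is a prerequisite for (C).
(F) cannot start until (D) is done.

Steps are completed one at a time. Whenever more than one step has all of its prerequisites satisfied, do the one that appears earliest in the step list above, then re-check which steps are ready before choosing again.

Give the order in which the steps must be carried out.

(E) has no prerequisites → (E) first.
(A) and (B) are both available; (A) is listed earlier → (A).
(B) needed (E), now all done → (B).
Ready: (C) and (D). (C) is listed earlier → (C).
Next only (D) has its prerequisites met → (D).
(F) is the only step now ready → (F).

(E), (A), (B), (C), (D), (F)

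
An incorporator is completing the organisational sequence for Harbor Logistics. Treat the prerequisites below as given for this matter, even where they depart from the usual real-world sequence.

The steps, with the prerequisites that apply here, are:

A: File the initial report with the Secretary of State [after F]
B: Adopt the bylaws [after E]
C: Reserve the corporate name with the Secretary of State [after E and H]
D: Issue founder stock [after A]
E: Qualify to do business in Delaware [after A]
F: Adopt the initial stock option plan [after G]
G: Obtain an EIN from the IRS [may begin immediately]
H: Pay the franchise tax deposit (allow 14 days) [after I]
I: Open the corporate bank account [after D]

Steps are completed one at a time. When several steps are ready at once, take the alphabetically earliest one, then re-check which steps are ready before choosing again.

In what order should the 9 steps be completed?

G F A D E B I H C

G has no prerequisites → G first.
Next only F has its prerequisites met → F.
A is the only step now ready → A.
D and E are both available; D has the earlier label → D.
Ready: E and I. E has the earlier label → E.
B now also ready, so the ready set is {B, I}; B has the earlier label → B.
I is the only step now ready → I.
That leaves H as the only ready step → H.
C is the only step now ready → C.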